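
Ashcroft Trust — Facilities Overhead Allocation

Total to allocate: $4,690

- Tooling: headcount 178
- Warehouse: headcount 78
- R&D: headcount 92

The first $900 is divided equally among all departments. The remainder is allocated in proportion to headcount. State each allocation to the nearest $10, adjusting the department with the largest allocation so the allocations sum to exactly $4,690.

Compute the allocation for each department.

Tooling: $2,240; Warehouse: $1,150; R&D: $1,300

$900 shared equally gives $300 per department.
Remainder $3,790 by headcount (total 348): Tooling 1,938.56 → $1,940; Warehouse 849.48 → $850; R&D 1,001.95 → $1,000.
Totals: Tooling $300 + $1,940 = $2,240; Warehouse $300 + $850 = $1,150; R&D $300 + $1,000 = $1,300.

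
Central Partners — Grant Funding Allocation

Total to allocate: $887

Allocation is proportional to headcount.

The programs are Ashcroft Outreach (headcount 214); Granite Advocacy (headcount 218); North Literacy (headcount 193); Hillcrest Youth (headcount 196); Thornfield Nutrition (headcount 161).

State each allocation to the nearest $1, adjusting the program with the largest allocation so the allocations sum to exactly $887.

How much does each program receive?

Ashcroft Outreach: $193 | Granite Advocacy: $198 | North Literacy: $174 | Hillcrest Youth: $177 | Thornfield Nutrition: $145

Sum of headcount: 982.
Unrounded shares: Ashcroft Outreach 214/982 × $887 = 193.30; Granite Advocacy 218/982 × $887 = 196.91; North Literacy 193/982 × $887 = 174.33; Hillcrest Youth 196/982 × $887 = 177.04; Thornfield Nutrition 161/982 × $887 = 145.42.
After rounding ($1): Ashcroft Outreach $193; Granite Advocacy $197; North Literacy $174; Hillcrest Youth $177; Thornfield Nutrition $145. Sum = $886.
Difference $887 − $886 = +$1 applied to largest allocation (Granite Advocacy): Granite Advocacy becomes $198.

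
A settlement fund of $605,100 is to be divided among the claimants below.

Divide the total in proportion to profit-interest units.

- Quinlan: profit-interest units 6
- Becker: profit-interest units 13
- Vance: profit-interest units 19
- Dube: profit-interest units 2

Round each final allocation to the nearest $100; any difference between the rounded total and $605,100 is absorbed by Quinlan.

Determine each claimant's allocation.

Quinlan: $90,700 · Becker: $196,700 · Vance: $287,400 · Dube: $30,300

Sum of profit-interest units: 40.
Proportional shares: Quinlan 6/40 × $605,100 = 90,765.00; Becker 13/40 × $605,100 = 196,657.50; Vance 19/40 × $605,100 = 287,422.50; Dube 2/40 × $605,100 = 30,255.00.
After rounding ($100): Quinlan $90,800; Becker $196,700; Vance $287,400; Dube $30,300. Sum = $605,200.
Difference $605,100 − $605,200 = −$100 applied to Quinlan: Quinlan becomes $90,700.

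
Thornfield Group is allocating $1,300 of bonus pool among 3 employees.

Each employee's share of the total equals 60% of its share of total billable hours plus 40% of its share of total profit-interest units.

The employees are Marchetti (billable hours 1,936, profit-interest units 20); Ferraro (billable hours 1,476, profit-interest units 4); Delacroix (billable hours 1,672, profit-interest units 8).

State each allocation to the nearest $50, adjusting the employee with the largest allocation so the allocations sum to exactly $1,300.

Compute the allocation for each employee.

Marchetti: $600; Ferraro: $300; Delacroix: $400

Totals — billable hours 5,084, profit-interest units 32.
Combined weights (60% billable hours + 40% profit-interest units): Marchetti 0.4785; Ferraro 0.2242; Delacroix 0.2973.
Proportional shares: Marchetti 622.03; Ferraro 291.45; Delacroix 386.52.
After rounding ($50): Marchetti $600; Ferraro $300; Delacroix $400. Sum = $1,300.
Rounded total matches; no reconciliation needed.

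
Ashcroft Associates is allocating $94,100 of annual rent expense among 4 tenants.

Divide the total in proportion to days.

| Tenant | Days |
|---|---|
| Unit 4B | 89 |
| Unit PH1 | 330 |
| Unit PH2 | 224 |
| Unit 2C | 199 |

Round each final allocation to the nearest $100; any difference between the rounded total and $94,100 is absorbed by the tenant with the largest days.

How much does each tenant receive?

Unit 4B: $9,900 | Unit PH1: $37,000 | Unit PH2: $25,000 | Unit 2C: $22,200

Combined days = 842.
Pro-rata amounts: Unit 4B 89/842 × $94,100 = 9,946.44; Unit PH1 330/842 × $94,100 = 36,880.05; Unit PH2 224/842 × $94,100 = 25,033.73; Unit 2C 199/842 × $94,100 = 22,239.79.
Rounded to nearest $100: Unit 4B $9,900; Unit PH1 $36,900; Unit PH2 $25,000; Unit 2C $22,200. Sum = $94,000.
Difference $94,100 − $94,000 = +$100 applied to largest days (Unit PH1): Unit PH1 becomes $37,000.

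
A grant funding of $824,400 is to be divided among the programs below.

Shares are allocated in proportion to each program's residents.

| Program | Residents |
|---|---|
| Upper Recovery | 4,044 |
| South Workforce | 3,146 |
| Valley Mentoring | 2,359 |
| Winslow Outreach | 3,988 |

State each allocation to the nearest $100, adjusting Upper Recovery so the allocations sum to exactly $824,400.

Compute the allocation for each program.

Upper Recovery: $246,200; South Workforce: $191,600; Valley Mentoring: $143,700; Winslow Outreach: $242,900

Residents total: 13,537.
Proportional shares: Upper Recovery 4,044/13,537 × $824,400 = 246,278.61; South Workforce 3,146/13,537 × $824,400 = 191,590.63; Valley Mentoring 2,359/13,537 × $824,400 = 143,662.52; Winslow Outreach 3,988/13,537 × $824,400 = 242,868.23.
At nearest $100: Upper Recovery $246,300; South Workforce $191,600; Valley Mentoring $143,700; Winslow Outreach $242,900. Sum = $824,500.
Difference $824,400 − $824,500 = −$100 applied to Upper Recovery: Upper Recovery becomes $246,200.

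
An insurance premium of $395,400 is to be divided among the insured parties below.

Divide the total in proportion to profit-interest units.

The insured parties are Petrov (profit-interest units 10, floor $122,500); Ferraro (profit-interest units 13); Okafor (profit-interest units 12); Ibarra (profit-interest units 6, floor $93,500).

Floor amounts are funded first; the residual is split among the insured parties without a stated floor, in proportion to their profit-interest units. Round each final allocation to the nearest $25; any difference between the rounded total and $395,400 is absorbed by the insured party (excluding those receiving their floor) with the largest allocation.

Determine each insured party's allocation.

Minimums first: Petrov $122,500; Ibarra $93,500. Remaining pool $179,400.
Remaining pool split over remaining profit-interest units 25: Ferraro 93,288.00 → $93,300; Okafor 86,112.00 → $86,100.

Petrov: $122,500 | Ferraro: $93,300 | Okafor: $86,100 | Ibarra: $93,500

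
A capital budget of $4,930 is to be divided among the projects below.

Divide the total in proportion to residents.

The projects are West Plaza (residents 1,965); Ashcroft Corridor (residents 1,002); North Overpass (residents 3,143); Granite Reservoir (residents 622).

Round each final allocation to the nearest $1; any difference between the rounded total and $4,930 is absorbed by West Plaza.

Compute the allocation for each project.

West Plaza: $1,438 · Ashcroft Corridor: $734 · North Overpass: $2,302 · Granite Reservoir: $456

Total residents = 6,732.
Raw shares: West Plaza 1,965/6,732 × $4,930 = 1,439.02; Ashcroft Corridor 1,002/6,732 × $4,930 = 733.79; North Overpass 3,143/6,732 × $4,930 = 2,301.69; Granite Reservoir 622/6,732 × $4,930 = 455.51.
Rounded to nearest $1: West Plaza $1,439; Ashcroft Corridor $734; North Overpass $2,302; Granite Reservoir $456. Sum = $4,931.
Difference $4,930 − $4,931 = −$1 applied to West Plaza: West Plaza becomes $1,438.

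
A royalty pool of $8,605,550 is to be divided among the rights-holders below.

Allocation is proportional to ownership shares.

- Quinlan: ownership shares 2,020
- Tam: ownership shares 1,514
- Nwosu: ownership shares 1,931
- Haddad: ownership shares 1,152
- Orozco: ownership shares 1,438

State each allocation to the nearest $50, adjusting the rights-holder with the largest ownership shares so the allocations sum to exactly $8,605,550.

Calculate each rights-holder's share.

Quinlan: $2,158,000 · Tam: $1,617,500 · Nwosu: $2,063,000 · Haddad: $1,230,750 · Orozco: $1,536,300

Ownership shares total: 8,055.
Raw shares: Quinlan 2,020/8,055 × $8,605,550 = 2,158,064.68; Tam 1,514/8,055 × $8,605,550 = 1,617,480.16; Nwosu 1,931/8,055 × $8,605,550 = 2,062,981.63; Haddad 1,152/8,055 × $8,605,550 = 1,230,737.88; Orozco 1,438/8,055 × $8,605,550 = 1,536,285.65.
Rounded to nearest $50: Quinlan $2,158,050; Tam $1,617,500; Nwosu $2,063,000; Haddad $1,230,750; Orozco $1,536,300. Sum = $8,605,600.
Difference $8,605,550 − $8,605,600 = −$50 applied to largest ownership shares (Quinlan): Quinlan becomes $2,158,000.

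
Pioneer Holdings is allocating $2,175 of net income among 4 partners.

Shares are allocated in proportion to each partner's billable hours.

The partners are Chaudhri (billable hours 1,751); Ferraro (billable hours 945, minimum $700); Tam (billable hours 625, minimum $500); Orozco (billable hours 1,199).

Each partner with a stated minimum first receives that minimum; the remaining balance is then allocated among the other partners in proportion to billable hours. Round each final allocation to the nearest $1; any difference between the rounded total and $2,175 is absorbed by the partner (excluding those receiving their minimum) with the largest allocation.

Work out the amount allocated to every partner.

Minimums first: Ferraro $700; Tam $500. Residual $975.
Residual split over remaining billable hours 2,950: Chaudhri 578.72 → $579; Orozco 396.28 → $396.

Chaudhri: $579 · Ferraro: $700 · Tam: $500 · Orozco: $396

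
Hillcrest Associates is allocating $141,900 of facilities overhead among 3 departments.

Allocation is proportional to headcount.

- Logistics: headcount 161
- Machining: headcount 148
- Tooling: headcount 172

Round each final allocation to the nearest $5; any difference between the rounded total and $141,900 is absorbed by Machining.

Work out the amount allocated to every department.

Combined headcount = 481.
Raw shares: Logistics 161/481 × $141,900 = 47,496.67; Machining 148/481 × $141,900 = 43,661.54; Tooling 172/481 × $141,900 = 50,741.79.
Rounded to nearest $5: Logistics $47,495; Machining $43,660; Tooling $50,740. Sum = $141,895.
Difference $141,900 − $141,895 = +$5 applied to Machining: Machining becomes $43,665.

Logistics: $47,495; Machining: $43,665; Tooling: $50,740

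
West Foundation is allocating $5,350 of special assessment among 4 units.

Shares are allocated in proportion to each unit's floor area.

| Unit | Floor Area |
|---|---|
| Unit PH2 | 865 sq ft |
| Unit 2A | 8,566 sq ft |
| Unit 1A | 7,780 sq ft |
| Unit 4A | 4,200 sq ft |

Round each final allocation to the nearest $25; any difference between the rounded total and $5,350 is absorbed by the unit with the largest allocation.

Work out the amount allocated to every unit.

Floor area total: 21,411.
Raw shares: Unit PH2 865/21,411 × $5,350 = 216.14; Unit 2A 8,566/21,411 × $5,350 = 2,140.40; Unit 1A 7,780/21,411 × $5,350 = 1,944.00; Unit 4A 4,200/21,411 × $5,350 = 1,049.46.
Rounded to nearest $25: Unit PH2 $225; Unit 2A $2,150; Unit 1A $1,950; Unit 4A $1,050. Sum = $5,375.
Difference $5,350 − $5,375 = −$25 applied to largest allocation (Unit 2A): Unit 2A becomes $2,125.

Unit PH2: $225 | Unit 2A: $2,125 | Unit 1A: $1,950 | Unit 4A: $1,050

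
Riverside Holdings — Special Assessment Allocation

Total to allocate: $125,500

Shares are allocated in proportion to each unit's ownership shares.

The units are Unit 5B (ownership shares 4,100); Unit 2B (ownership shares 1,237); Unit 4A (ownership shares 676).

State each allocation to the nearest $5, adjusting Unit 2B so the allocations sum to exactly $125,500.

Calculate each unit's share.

Combined ownership shares = 6,013.
Proportional shares: Unit 5B 4,100/6,013 × $125,500 = 85,572.93; Unit 2B 1,237/6,013 × $125,500 = 25,817.98; Unit 4A 676/6,013 × $125,500 = 14,109.10.
At nearest $5: Unit 5B $85,575; Unit 2B $25,820; Unit 4A $14,110. Sum = $125,505.
Difference $125,500 − $125,505 = −$5 applied to Unit 2B: Unit 2B becomes $25,815.

Unit 5B: $85,575 · Unit 2B: $25,815 · Unit 4A: $14,110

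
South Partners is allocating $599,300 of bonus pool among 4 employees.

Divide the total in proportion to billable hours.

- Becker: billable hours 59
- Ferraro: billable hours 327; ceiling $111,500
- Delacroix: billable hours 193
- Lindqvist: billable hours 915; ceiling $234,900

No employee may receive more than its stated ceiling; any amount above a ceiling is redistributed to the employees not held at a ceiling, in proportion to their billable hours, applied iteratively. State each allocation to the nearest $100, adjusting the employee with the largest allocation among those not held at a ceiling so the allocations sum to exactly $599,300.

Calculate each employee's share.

Sum of billable hours: 1,494.
Proportional shares (ignoring caps): Becker 23,667.14; Ferraro 131,172.09; Delacroix 77,419.61; Lindqvist 367,041.16.
Cap binds for Ferraro ($111,500), Lindqvist ($234,900); remaining pool $252,900 reallocated over remaining billable hours 252.
Remaining shares: Becker 59,210.71 → $59,200; Delacroix 193,689.29 → $193,700.

Becker: $59,200; Ferraro: $111,500; Delacroix: $193,700; Lindqvist: $234,900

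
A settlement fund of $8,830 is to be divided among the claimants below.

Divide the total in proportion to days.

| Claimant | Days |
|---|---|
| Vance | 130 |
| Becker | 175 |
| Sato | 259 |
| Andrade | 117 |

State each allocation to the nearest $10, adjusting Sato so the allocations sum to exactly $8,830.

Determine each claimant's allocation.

Total days = 681.
Pro-rata amounts: Vance 130/681 × $8,830 = 1,685.61; Becker 175/681 × $8,830 = 2,269.09; Sato 259/681 × $8,830 = 3,358.25; Andrade 117/681 × $8,830 = 1,517.05.
After rounding ($10): Vance $1,690; Becker $2,270; Sato $3,360; Andrade $1,520. Sum = $8,840.
Difference $8,830 − $8,840 = −$10 applied to Sato: Sato becomes $3,350.

Vance: $1,690; Becker: $2,270; Sato: $3,350; Andrade: $1,520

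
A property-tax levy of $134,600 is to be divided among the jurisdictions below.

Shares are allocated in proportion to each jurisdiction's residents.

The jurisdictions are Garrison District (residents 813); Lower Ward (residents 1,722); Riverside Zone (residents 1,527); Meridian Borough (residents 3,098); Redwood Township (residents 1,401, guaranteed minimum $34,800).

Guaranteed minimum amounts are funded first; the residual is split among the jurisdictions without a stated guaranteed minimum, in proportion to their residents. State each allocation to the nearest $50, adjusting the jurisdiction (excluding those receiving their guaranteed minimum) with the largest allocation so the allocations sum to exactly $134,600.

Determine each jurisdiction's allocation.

Garrison District: $11,350; Lower Ward: $24,000; Riverside Zone: $21,300; Meridian Borough: $43,150; Redwood Township: $34,800

Fund the minimums — Redwood Township $34,800. Remaining pool $99,800.
Remaining pool split over remaining residents 7,160: Garrison District 11,332.04 → $11,350; Lower Ward 24,002.18 → $24,000; Riverside Zone 21,284.16 → $21,300; Meridian Borough 43,181.62 → $43,200.
Rounding difference −$50 applied to Meridian Borough → $43,150.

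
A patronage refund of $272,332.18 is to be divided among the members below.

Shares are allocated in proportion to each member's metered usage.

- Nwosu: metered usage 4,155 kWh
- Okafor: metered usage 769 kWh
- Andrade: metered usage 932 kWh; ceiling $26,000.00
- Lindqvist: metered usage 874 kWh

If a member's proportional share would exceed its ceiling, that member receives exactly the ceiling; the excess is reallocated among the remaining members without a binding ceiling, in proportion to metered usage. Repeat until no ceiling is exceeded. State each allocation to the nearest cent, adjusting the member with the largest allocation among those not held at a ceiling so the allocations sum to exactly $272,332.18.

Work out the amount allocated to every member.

Nwosu: $176,528.14 · Okafor: $32,671.52 · Andrade: $26,000.00 · Lindqvist: $37,132.52

Total metered usage = 6,730.
Proportional shares (ignoring caps): Nwosu 168,133.7605; Okafor 31,117.8969; Andrade 37,713.7581; Lindqvist 35,366.7645.
Held at cap: Andrade ($26,000.00); remaining pool $246,332.18 reallocated over remaining metered usage 5,798.
Redistributed shares: Nwosu 176,528.1490 → $176,528.15; Okafor 32,671.5154 → $32,671.52; Lindqvist 37,132.5156 → $37,132.52.
Rounding difference −$0.01 applied to Nwosu → $176,528.14.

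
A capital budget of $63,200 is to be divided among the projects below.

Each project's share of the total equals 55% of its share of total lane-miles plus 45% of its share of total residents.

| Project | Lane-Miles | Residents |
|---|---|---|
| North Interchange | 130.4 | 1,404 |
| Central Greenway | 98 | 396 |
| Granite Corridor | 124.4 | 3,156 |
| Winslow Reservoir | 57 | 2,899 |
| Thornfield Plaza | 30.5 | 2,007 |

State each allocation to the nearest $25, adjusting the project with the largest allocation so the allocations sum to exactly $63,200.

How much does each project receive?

Totals — lane-miles 440.3, residents 9,862.
Combined weights (55% lane-miles + 45% residents): North Interchange 0.2270; Central Greenway 0.1405; Granite Corridor 0.2994; Winslow Reservoir 0.2035; Thornfield Plaza 0.1297.
Unrounded shares: North Interchange 14,343.43; Central Greenway 8,878.71; Granite Corridor 18,922.17; Winslow Reservoir 12,860.06; Thornfield Plaza 8,195.64.
Rounded to nearest $25: North Interchange $14,350; Central Greenway $8,875; Granite Corridor $18,925; Winslow Reservoir $12,850; Thornfield Plaza $8,200. Sum = $63,200.
Rounded total matches; no reconciliation needed.

North Interchange: $14,350 · Central Greenway: $8,875 · Granite Corridor: $18,925 · Winslow Reservoir: $12,850 · Thornfield Plaza: $8,200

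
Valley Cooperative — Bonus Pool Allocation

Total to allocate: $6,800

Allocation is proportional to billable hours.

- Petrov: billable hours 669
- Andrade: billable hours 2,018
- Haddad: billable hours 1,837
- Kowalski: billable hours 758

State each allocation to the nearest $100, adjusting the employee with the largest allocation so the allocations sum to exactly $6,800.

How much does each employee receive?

Petrov: $900 · Andrade: $2,500 · Haddad: $2,400 · Kowalski: $1,000

Sum of billable hours: 5,282.
Unrounded shares: Petrov 669/5,282 × $6,800 = 861.26; Andrade 2,018/5,282 × $6,800 = 2,597.96; Haddad 1,837/5,282 × $6,800 = 2,364.94; Kowalski 758/5,282 × $6,800 = 975.84.
After rounding ($100): Petrov $900; Andrade $2,600; Haddad $2,400; Kowalski $1,000. Sum = $6,900.
Difference $6,800 − $6,900 = −$100 applied to largest allocation (Andrade): Andrade becomes $2,500.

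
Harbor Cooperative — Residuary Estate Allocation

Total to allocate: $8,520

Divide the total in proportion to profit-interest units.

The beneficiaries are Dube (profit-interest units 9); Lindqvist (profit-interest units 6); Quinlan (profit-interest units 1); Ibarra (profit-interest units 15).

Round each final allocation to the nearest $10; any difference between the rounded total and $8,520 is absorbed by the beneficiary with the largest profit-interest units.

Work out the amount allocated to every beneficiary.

Dube: $2,470 · Lindqvist: $1,650 · Quinlan: $270 · Ibarra: $4,130

Total profit-interest units = 31.
Pro-rata amounts: Dube 9/31 × $8,520 = 2,473.55; Lindqvist 6/31 × $8,520 = 1,649.03; Quinlan 1/31 × $8,520 = 274.84; Ibarra 15/31 × $8,520 = 4,122.58.
After rounding ($10): Dube $2,470; Lindqvist $1,650; Quinlan $270; Ibarra $4,120. Sum = $8,510.
Difference $8,520 − $8,510 = +$10 applied to largest profit-interest units (Ibarra): Ibarra becomes $4,130.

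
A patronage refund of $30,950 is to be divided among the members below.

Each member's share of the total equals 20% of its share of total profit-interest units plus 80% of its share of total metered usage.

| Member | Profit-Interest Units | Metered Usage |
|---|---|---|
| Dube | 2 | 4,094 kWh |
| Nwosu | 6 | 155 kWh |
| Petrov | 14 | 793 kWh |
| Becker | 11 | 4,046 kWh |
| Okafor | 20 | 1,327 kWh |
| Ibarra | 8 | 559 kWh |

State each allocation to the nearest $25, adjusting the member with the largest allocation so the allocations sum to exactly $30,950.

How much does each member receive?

Totals — profit-interest units 61, metered usage 10,974.
Combined weights (20% profit-interest units + 80% metered usage): Dube 0.3050; Nwosu 0.0310; Petrov 0.1037; Becker 0.3310; Okafor 0.1623; Ibarra 0.0670.
Raw shares: Dube 9,440.01; Nwosu 958.57; Petrov 3,209.86; Becker 10,244.98; Okafor 5,023.54; Ibarra 2,073.04.
Rounded to nearest $25: Dube $9,450; Nwosu $950; Petrov $3,200; Becker $10,250; Okafor $5,025; Ibarra $2,075. Sum = $30,950.
Sum already equals the total — no adjustment.

Dube: $9,450; Nwosu: $950; Petrov: $3,200; Becker: $10,250; Okafor: $5,025; Ibarra: $2,075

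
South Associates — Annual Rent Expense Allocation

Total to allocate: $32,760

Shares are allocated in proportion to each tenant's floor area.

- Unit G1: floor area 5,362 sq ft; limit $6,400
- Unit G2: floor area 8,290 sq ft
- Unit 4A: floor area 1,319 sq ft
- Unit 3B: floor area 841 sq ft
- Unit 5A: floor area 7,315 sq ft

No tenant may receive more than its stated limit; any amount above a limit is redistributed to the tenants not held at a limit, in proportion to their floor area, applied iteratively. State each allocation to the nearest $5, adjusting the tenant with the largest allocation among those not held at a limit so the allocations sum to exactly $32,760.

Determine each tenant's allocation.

Unit G1: $6,400 · Unit G2: $12,300 · Unit 4A: $1,955 · Unit 3B: $1,250 · Unit 5A: $10,855

Total floor area = 23,127.
Pro-rata shares before constraints: Unit G1 7,595.41; Unit G2 11,743.00; Unit 4A 1,868.40; Unit 3B 1,191.30; Unit 5A 10,361.89.
Capped: Unit G1 ($6,400); balance $26,360 reallocated over remaining floor area 17,765.
Remaining shares: Unit G2 12,300.84 → $12,300; Unit 4A 1,957.15 → $1,955; Unit 3B 1,247.89 → $1,250; Unit 5A 10,854.12 → $10,855.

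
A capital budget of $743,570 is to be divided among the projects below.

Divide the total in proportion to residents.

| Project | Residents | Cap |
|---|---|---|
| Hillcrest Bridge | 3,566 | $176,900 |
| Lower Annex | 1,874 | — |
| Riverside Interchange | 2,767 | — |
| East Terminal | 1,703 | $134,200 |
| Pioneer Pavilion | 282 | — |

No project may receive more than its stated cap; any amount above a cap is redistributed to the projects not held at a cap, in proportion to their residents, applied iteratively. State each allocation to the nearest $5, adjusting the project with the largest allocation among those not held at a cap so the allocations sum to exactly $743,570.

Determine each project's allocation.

Sum of residents: 10,192.
Unconstrained shares: Hillcrest Bridge 260,161.95; Lower Annex 136,719.99; Riverside Interchange 201,869.92; East Terminal 124,244.48; Pioneer Pavilion 20,573.66.
Capped: Hillcrest Bridge ($176,900); balance $566,670 reallocated over remaining residents 6,626.
Capped: East Terminal ($134,200); balance $432,470 reallocated over remaining residents 4,923.
Redistributed shares: Lower Annex 164,624.98 → $164,625; Riverside Interchange 243,072.21 → $243,070; Pioneer Pavilion 24,772.81 → $24,775.

Hillcrest Bridge: $176,900; Lower Annex: $164,625; Riverside Interchange: $243,070; East Terminal: $134,200; Pioneer Pavilion: $24,775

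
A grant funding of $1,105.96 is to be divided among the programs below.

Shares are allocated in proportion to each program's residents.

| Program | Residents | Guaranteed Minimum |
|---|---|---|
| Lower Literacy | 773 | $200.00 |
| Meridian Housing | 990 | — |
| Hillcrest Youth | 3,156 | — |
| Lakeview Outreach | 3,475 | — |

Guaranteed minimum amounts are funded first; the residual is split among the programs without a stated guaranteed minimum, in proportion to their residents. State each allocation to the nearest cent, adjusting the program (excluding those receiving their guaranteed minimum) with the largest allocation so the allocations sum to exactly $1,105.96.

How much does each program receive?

Minimums first: Lower Literacy $200.00. Residual $905.96.
Residual split over remaining residents 7,621: Meridian Housing 117.6880 → $117.69; Hillcrest Youth 375.1751 → $375.18; Lakeview Outreach 413.0968 → $413.10.
Rounding difference −$0.01 applied to Lakeview Outreach → $413.09.

Lower Literacy: $200.00 | Meridian Housing: $117.69 | Hillcrest Youth: $375.18 | Lakeview Outreach: $413.09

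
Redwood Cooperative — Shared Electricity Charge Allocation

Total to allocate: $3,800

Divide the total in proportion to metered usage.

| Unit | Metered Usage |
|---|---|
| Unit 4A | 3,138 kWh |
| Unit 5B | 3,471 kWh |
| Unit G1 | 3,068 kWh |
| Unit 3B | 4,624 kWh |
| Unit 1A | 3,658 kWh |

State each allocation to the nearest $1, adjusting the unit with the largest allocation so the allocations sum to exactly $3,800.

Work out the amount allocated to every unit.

Unit 4A: $664; Unit 5B: $734; Unit G1: $649; Unit 3B: $979; Unit 1A: $774

Sum of metered usage: 17,959.
Proportional shares: Unit 4A 3,138/17,959 × $3,800 = 663.98; Unit 5B 3,471/17,959 × $3,800 = 734.44; Unit G1 3,068/17,959 × $3,800 = 649.17; Unit 3B 4,624/17,959 × $3,800 = 978.41; Unit 1A 3,658/17,959 × $3,800 = 774.01.
At nearest $1: Unit 4A $664; Unit 5B $734; Unit G1 $649; Unit 3B $978; Unit 1A $774. Sum = $3,799.
Difference $3,800 − $3,799 = +$1 applied to largest allocation (Unit 3B): Unit 3B becomes $979.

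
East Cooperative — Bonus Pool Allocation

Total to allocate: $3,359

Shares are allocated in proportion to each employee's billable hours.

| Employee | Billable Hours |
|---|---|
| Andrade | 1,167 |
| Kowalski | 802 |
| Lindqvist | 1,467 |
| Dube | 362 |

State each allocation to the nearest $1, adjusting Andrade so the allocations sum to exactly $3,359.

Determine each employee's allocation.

Total billable hours = 3,798.
Raw shares: Andrade 1,167/3,798 × $3,359 = 1,032.11; Kowalski 802/3,798 × $3,359 = 709.30; Lindqvist 1,467/3,798 × $3,359 = 1,297.43; Dube 362/3,798 × $3,359 = 320.16.
At nearest $1: Andrade $1,032; Kowalski $709; Lindqvist $1,297; Dube $320. Sum = $3,358.
Difference $3,359 − $3,358 = +$1 applied to Andrade: Andrade becomes $1,033.

Andrade: $1,033 · Kowalski: $709 · Lindqvist: $1,297 · Dube: $320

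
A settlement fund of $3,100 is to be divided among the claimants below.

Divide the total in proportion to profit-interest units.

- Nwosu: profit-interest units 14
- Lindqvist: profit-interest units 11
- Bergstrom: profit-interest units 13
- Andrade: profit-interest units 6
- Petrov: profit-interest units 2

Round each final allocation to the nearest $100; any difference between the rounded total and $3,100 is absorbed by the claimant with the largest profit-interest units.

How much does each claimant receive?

Combined profit-interest units = 14 + 11 + 13 + 6 + 2 = 46.
Unrounded shares: Nwosu 943.48; Lindqvist 741.30; Bergstrom 876.09; Andrade 404.35; Petrov 134.78.
Rounded to nearest $100: Nwosu $900; Lindqvist $700; Bergstrom $900; Andrade $400; Petrov $100. Sum = $3,000.
Difference $3,100 − $3,000 = +$100 applied to largest profit-interest units (Nwosu): Nwosu becomes $1,000.

Nwosu: $1,000; Lindqvist: $700; Bergstrom: $900; Andrade: $400; Petrov: $100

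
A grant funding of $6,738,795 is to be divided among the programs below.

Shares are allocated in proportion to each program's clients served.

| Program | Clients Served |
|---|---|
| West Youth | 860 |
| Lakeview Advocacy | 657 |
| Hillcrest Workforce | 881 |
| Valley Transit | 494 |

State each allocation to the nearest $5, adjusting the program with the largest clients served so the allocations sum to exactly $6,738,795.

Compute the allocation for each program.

Sum of clients served: 2,892.
Pro-rata amounts: West Youth 860/2,892 × $6,738,795 = 2,003,929.36; Lakeview Advocacy 657/2,892 × $6,738,795 = 1,530,908.82; Hillcrest Workforce 881/2,892 × $6,738,795 = 2,052,862.52; Valley Transit 494/2,892 × $6,738,795 = 1,151,094.30.
Rounded to nearest $5: West Youth $2,003,930; Lakeview Advocacy $1,530,910; Hillcrest Workforce $2,052,865; Valley Transit $1,151,095. Sum = $6,738,800.
Difference $6,738,795 − $6,738,800 = −$5 applied to largest clients served (Hillcrest Workforce): Hillcrest Workforce becomes $2,052,860.

West Youth: $2,003,930 · Lakeview Advocacy: $1,530,910 · Hillcrest Workforce: $2,052,860 · Valley Transit: $1,151,095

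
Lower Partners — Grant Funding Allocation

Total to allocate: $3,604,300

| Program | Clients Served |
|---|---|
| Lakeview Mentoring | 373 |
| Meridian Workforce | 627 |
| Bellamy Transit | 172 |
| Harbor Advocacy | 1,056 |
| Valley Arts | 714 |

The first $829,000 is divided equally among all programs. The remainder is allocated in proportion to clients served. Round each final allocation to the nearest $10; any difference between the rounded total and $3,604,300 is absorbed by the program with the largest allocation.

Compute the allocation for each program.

First tranche $829,000 split equally: $165,800 each.
Remainder $2,775,300 by clients served (total 2,942): Lakeview Mentoring 351,865.02 → $351,870; Meridian Workforce 591,472.84 → $591,470; Bellamy Transit 162,254.11 → $162,250; Harbor Advocacy 996,164.79 → $996,160; Valley Arts 673,543.24 → $673,540.
Rounding difference +$10 on remainder applied to Harbor Advocacy.
Totals: Lakeview Mentoring $165,800 + $351,870 = $517,670; Meridian Workforce $165,800 + $591,470 = $757,270; Bellamy Transit $165,800 + $162,250 = $328,050; Harbor Advocacy $165,800 + $996,170 = $1,161,970; Valley Arts $165,800 + $673,540 = $839,340.

Lakeview Mentoring: $517,670; Meridian Workforce: $757,270; Bellamy Transit: $328,050; Harbor Advocacy: $1,161,970; Valley Arts: $839,340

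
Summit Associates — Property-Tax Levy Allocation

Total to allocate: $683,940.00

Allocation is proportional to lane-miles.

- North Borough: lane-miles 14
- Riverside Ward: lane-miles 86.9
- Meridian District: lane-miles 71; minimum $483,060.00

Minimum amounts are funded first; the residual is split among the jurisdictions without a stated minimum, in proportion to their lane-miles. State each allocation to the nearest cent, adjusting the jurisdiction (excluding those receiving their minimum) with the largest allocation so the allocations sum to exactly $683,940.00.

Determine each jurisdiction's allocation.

Guaranteed amounts: Meridian District $483,060.00. Balance $200,880.00.
Balance split over remaining lane-miles 100.9: North Borough 27,872.3489 → $27,872.35; Riverside Ward 173,007.6511 → $173,007.65.

North Borough: $27,872.35 · Riverside Ward: $173,007.65 · Meridian District: $483,060.00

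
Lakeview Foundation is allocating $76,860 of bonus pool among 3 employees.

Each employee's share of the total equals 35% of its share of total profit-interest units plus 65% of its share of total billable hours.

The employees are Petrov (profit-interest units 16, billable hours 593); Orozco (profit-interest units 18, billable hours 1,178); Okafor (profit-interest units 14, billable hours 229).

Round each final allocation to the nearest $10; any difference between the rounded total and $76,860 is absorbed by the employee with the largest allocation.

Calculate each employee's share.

Petrov: $23,780 · Orozco: $39,510 · Okafor: $13,570

Profit-interest units total 48; billable hours total 2,000.
Combined weights (35% profit-interest units + 65% billable hours): Petrov 0.3094; Orozco 0.5141; Okafor 0.1765.
Raw shares: Petrov 23,779.84; Orozco 39,513.73; Okafor 13,566.43.
Rounded to nearest $10: Petrov $23,780; Orozco $39,510; Okafor $13,570. Sum = $76,860.
No rounding difference to absorb.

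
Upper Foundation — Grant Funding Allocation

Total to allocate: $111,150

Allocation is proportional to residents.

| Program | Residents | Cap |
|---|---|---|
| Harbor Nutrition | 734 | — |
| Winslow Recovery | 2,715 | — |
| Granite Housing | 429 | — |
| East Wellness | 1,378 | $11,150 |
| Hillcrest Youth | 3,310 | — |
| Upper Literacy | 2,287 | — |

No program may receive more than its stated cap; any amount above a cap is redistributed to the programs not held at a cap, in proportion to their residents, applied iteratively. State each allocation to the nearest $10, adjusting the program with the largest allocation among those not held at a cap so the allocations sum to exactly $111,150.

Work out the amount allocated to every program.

Residents total: 10,853.
Proportional shares (ignoring caps): Harbor Nutrition 7,517.19; Winslow Recovery 27,805.42; Granite Housing 4,393.56; East Wellness 14,112.66; Hillcrest Youth 33,899.06; Upper Literacy 23,422.10.
Cap binds for East Wellness ($11,150); balance $100,000 reallocated over remaining residents 9,475.
Redistributed shares: Harbor Nutrition 7,746.70 → $7,750; Winslow Recovery 28,654.35 → $28,650; Granite Housing 4,527.70 → $4,530; Hillcrest Youth 34,934.04 → $34,930; Upper Literacy 24,137.20 → $24,140.

Harbor Nutrition: $7,750 · Winslow Recovery: $28,650 · Granite Housing: $4,530 · East Wellness: $11,150 · Hillcrest Youth: $34,930 · Upper Literacy: $24,140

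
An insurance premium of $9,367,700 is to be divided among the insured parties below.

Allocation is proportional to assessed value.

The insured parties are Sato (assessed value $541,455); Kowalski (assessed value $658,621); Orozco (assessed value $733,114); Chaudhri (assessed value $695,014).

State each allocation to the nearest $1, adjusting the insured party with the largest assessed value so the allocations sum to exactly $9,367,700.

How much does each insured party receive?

Sato: $1,929,907 | Kowalski: $2,347,521 | Orozco: $2,613,036 | Chaudhri: $2,477,236

Total assessed value = 541,455 + 658,621 + 733,114 + 695,014 = 2,628,204.
Raw shares: Sato 1,929,906.51; Kowalski 2,347,520.95; Orozco 2,613,036.13; Chaudhri 2,477,236.41.
At nearest $1: Sato $1,929,907; Kowalski $2,347,521; Orozco $2,613,036; Chaudhri $2,477,236. Sum = $9,367,700.
No rounding difference to absorb.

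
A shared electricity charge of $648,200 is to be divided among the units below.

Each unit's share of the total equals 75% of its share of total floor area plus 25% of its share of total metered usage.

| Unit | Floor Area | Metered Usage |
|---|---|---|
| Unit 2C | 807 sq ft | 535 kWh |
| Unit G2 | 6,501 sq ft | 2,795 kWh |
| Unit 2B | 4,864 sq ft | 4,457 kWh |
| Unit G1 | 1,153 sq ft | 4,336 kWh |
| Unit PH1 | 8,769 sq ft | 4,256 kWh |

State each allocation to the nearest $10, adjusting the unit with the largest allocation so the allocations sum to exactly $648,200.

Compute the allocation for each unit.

Floor area total 22,094; metered usage total 16,379.
Blended shares (75% floor area + 25% metered usage): Unit 2C 0.0356; Unit G2 0.2633; Unit 2B 0.2331; Unit G1 0.1053; Unit PH1 0.3626.
Raw shares: Unit 2C 23,050.16; Unit G2 170,699.21; Unit 2B 151,122.57; Unit G1 68,269.65; Unit PH1 235,058.42.
After rounding ($10): Unit 2C $23,050; Unit G2 $170,700; Unit 2B $151,120; Unit G1 $68,270; Unit PH1 $235,060. Sum = $648,200.
Rounded total matches; no reconciliation needed.

Unit 2C: $23,050 · Unit G2: $170,700 · Unit 2B: $151,120 · Unit G1: $68,270 · Unit PH1: $235,060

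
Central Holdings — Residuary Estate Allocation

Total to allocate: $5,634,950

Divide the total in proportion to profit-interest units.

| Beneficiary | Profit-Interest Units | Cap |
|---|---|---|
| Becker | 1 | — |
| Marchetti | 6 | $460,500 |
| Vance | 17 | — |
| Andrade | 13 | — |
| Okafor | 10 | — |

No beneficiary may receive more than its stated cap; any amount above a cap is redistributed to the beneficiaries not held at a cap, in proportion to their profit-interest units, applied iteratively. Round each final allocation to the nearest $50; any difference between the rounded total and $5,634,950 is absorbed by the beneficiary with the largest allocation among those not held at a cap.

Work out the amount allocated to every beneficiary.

Combined profit-interest units = 47.
Unconstrained shares: Becker 119,892.55; Marchetti 719,355.32; Vance 2,038,173.40; Andrade 1,558,603.19; Okafor 1,198,925.53.
Capped: Marchetti ($460,500); balance $5,174,450 reallocated over remaining profit-interest units 41.
Redistributed shares: Becker 126,206.10 → $126,200; Vance 2,145,503.66 → $2,145,500; Andrade 1,640,679.27 → $1,640,700; Okafor 1,262,060.98 → $1,262,050.

Becker: $126,200; Marchetti: $460,500; Vance: $2,145,500; Andrade: $1,640,700; Okafor: $1,262,050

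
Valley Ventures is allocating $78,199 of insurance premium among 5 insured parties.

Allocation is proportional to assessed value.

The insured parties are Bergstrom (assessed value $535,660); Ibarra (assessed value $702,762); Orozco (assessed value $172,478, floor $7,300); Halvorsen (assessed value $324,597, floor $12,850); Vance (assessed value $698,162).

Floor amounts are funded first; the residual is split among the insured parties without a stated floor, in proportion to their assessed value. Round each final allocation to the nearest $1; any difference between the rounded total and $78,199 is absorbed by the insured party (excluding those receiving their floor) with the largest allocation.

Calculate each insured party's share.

Bergstrom: $16,056; Ibarra: $21,066; Orozco: $7,300; Halvorsen: $12,850; Vance: $20,927

Minimums first: Orozco $7,300; Halvorsen $12,850. Remaining pool $58,049.
Remaining pool split over remaining assessed value 1,936,584: Bergstrom 16,056.38 → $16,056; Ibarra 21,065.25 → $21,065; Vance 20,927.37 → $20,927.
Rounding difference +$1 applied to Ibarra → $21,066.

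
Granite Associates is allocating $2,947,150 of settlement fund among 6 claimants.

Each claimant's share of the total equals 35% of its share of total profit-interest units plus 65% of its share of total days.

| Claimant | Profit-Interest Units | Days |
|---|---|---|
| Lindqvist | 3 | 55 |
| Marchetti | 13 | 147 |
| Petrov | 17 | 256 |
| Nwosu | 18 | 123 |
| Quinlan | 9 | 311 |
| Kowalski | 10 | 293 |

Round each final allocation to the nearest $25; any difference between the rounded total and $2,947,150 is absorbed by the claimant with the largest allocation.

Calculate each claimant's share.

Totals — profit-interest units 70, days 1,185.
Blended shares (35% profit-interest units + 65% days): Lindqvist 0.0452; Marchetti 0.1456; Petrov 0.2254; Nwosu 0.1575; Quinlan 0.2156; Kowalski 0.2107.
Proportional shares: Lindqvist 133,119.16; Marchetti 429,202.03; Petrov 664,352.27; Nwosu 464,082.86; Quinlan 635,378.18; Kowalski 621,015.49.
Rounded to nearest $25: Lindqvist $133,125; Marchetti $429,200; Petrov $664,350; Nwosu $464,075; Quinlan $635,375; Kowalski $621,025. Sum = $2,947,150.
No rounding difference to absorb.

Lindqvist: $133,125; Marchetti: $429,200; Petrov: $664,350; Nwosu: $464,075; Quinlan: $635,375; Kowalski: $621,025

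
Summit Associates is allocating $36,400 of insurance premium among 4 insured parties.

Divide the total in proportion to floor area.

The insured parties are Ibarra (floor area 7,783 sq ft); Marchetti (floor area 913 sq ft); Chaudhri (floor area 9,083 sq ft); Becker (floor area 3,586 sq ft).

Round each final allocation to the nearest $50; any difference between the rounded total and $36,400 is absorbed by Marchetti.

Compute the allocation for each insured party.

Combined floor area = 21,365.
Proportional shares: Ibarra 7,783/21,365 × $36,400 = 13,260.06; Marchetti 913/21,365 × $36,400 = 1,555.50; Chaudhri 9,083/21,365 × $36,400 = 15,474.90; Becker 3,586/21,365 × $36,400 = 6,109.54.
At nearest $50: Ibarra $13,250; Marchetti $1,550; Chaudhri $15,450; Becker $6,100. Sum = $36,350.
Difference $36,400 − $36,350 = +$50 applied to Marchetti: Marchetti becomes $1,600.

Ibarra: $13,250 · Marchetti: $1,600 · Chaudhri: $15,450 · Becker: $6,100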